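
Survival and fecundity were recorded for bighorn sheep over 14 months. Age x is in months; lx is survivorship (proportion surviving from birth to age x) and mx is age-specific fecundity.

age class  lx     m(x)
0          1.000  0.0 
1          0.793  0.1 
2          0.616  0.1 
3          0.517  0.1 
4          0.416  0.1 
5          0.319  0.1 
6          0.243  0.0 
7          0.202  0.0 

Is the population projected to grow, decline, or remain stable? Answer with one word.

R0 = Σ lx·mx = 0 + 0.0793 + 0.0616 + 0.0517 + 0.0416 + 0.0319 + 0 + 0 = 0.2661
R0 < 1, so the population is declining.

declining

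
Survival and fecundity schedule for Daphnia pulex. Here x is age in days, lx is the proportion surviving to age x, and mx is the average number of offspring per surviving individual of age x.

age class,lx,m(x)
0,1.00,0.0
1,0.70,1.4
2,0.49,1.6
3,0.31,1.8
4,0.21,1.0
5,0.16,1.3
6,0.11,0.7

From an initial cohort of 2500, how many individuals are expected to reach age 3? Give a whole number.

775

Expected survivors = N0 · l_3 = 2500 × 0.31 = 775 → 775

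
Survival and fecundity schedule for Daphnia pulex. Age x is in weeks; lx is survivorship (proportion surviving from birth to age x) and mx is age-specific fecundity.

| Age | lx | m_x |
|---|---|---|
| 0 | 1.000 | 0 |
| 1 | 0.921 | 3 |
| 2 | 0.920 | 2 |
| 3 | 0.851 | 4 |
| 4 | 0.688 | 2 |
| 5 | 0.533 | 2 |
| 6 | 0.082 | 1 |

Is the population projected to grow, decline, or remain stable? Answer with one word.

growing

R0 = Σ lx·mx = 0 + 2.763 + 1.84 + 3.404 + 1.376 + 1.066 + 0.082 = 10.531
R0 > 1, so the population is growing.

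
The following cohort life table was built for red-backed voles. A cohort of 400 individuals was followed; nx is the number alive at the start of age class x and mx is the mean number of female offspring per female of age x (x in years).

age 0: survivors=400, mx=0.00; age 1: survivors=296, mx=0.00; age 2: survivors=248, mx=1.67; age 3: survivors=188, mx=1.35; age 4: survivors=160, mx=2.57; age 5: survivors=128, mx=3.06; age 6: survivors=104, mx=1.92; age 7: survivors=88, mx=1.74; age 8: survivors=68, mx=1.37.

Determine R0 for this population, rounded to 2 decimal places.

4.79

lx = nx/n0 = nx/400: 1, 0.74, 0.62, 0.47, 0.4, 0.32, 0.26, 0.22, 0.17
lx·mx by age: 0, 0, 1.0354, 0.6345, 1.028, 0.9792, 0.4992, 0.3828, 0.2329
R0 = Σ lx·mx = 4.792 → 4.79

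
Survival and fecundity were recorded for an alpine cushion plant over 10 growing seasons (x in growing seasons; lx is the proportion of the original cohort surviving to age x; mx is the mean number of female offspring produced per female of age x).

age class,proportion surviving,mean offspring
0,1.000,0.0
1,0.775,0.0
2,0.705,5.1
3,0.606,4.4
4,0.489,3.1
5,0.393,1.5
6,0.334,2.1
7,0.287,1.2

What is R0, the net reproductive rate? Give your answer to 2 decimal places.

9.41

lx·mx by age: 0, 0, 3.5955, 2.6664, 1.5159, 0.5895, 0.7014, 0.3444
R0 = Σ lx·mx = 9.4131 → 9.41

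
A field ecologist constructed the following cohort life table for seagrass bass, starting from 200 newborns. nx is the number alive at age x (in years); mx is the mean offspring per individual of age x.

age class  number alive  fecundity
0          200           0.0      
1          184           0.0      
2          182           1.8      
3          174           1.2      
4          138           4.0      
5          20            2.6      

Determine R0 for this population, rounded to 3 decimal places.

5.702

lx = nx/n0 = nx/200: 1, 0.92, 0.91, 0.87, 0.69, 0.1
lx·mx by age: 0, 0, 1.638, 1.044, 2.76, 0.26
R0 = Σ lx·mx = 5.702 → 5.702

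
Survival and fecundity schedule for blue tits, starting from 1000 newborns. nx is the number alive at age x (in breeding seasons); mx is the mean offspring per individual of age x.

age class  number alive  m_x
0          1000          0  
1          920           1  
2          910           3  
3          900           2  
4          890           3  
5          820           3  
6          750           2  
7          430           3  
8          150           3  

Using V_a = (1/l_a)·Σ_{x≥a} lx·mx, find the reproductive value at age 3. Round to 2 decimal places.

11.30

lx = nx/n0 = nx/1000: 1, 0.92, 0.91, 0.9, 0.89, 0.82, 0.75, 0.43, 0.15
lx·mx for x ≥ 3: 1.8, 2.67, 2.46, 1.5, 1.29, 0.45 → sum = 10.17
V_3 = 10.17 / l_3 = 10.17 / 0.9 = 11.3 → 11.30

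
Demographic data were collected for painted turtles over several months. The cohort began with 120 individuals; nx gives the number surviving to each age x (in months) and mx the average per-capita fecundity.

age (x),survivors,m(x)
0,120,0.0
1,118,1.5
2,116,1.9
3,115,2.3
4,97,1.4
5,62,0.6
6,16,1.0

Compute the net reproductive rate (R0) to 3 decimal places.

7.091

lx = nx/n0 = nx/120: 1, 0.98333…, 0.96667…, 0.95833…, 0.80833…, 0.51667…, 0.13333…
lx·mx by age: 0, 1.475…, 1.836667…, 2.204167…, 1.131667…, 0.31…, 0.133333…
R0 = Σ lx·mx = 7.090833… → 7.091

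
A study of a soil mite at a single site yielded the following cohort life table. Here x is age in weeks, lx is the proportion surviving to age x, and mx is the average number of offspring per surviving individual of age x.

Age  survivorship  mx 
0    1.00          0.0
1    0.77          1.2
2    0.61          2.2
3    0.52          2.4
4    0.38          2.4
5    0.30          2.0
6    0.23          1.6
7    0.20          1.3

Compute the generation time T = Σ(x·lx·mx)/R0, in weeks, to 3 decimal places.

lx·mx: 0, 0.924, 1.342, 1.248, 0.912, 0.6, 0.368, 0.26 → R0 = 5.654
x·lx·mx: 0, 0.924, 2.684, 3.744, 3.648, 3, 2.208, 1.82 → Σ = 18.028
T = 18.028 / 5.654 = 3.188539… → 3.189

3.189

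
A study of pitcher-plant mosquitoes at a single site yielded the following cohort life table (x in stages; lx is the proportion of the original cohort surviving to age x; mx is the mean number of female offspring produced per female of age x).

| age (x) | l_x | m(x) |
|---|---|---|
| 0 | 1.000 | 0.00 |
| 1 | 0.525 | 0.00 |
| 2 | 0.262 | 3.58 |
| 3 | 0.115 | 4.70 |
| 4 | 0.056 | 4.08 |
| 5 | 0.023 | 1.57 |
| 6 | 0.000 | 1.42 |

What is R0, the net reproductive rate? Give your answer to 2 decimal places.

1.74

lx·mx by age: 0, 0, 0.93796, 0.5405, 0.22848, 0.03611, 0
R0 = Σ lx·mx = 1.74305 → 1.74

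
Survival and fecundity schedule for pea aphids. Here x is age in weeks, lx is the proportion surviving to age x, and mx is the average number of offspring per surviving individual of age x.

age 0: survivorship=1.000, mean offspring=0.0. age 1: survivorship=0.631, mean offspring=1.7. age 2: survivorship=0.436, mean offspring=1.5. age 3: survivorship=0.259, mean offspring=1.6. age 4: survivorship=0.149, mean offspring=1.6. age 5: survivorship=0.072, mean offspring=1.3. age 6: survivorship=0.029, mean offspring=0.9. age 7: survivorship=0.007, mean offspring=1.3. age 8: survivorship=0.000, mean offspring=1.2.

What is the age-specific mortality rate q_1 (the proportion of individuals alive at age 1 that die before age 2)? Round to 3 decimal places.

q_1 = (l_1 − l_2) / l_1 = (0.631 − 0.436) / 0.631
     = 0.195 / 0.631 = 0.309033… → 0.309

0.309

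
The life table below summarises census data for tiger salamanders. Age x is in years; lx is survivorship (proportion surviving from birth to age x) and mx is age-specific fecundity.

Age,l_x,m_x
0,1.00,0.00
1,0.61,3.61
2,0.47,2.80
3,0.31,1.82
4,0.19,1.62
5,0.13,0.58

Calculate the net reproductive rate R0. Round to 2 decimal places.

4.47

lx·mx by age: 0, 2.2021, 1.316, 0.5642, 0.3078, 0.0754
R0 = Σ lx·mx = 4.4655 → 4.47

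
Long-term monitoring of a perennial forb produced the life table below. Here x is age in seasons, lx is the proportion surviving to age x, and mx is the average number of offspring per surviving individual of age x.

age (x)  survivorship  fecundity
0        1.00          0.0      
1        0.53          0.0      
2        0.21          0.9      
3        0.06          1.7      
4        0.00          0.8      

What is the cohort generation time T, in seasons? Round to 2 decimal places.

lx·mx: 0, 0, 0.189, 0.102, 0 → R0 = 0.291
x·lx·mx: 0, 0, 0.378, 0.306, 0 → Σ = 0.684
T = 0.684 / 0.291 = 2.350515… → 2.35

2.35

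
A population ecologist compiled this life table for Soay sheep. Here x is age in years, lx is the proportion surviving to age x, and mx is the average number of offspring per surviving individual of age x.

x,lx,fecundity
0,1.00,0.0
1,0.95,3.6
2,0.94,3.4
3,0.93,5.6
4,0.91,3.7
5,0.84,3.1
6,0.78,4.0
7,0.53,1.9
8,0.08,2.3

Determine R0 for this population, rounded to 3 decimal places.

lx·mx by age: 0, 3.42, 3.196, 5.208, 3.367, 2.604, 3.12, 1.007, 0.184
R0 = Σ lx·mx = 22.106 → 22.106

22.106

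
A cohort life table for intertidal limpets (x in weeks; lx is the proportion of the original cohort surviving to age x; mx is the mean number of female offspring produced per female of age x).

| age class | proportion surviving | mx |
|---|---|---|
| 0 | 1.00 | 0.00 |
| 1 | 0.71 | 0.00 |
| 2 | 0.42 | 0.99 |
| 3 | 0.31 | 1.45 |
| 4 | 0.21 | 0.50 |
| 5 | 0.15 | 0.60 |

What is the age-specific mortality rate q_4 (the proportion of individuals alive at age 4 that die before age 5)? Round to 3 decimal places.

0.286

q_4 = (l_4 − l_5) / l_4 = (0.21 − 0.15) / 0.21
     = 0.06 / 0.21 = 0.285714… → 0.286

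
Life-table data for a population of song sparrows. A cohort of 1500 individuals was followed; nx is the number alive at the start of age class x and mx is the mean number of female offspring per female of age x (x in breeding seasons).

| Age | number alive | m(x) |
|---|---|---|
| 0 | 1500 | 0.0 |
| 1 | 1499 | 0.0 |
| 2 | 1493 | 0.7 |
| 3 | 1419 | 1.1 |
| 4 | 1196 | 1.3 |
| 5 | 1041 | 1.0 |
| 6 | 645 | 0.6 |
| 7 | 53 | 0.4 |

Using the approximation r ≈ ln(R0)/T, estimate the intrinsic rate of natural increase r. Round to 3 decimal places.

lx = nx/n0 = nx/1500: 1, 0.99933…, 0.99533…, 0.946, 0.79733…, 0.694, 0.43, 0.03533…
R0 = Σ lx·mx = 0 + 0 + 0.69673… + 1.0406 + 1.03653… + 0.694 + 0.258 + 0.01413… = 3.74…
Σ x·lx·mx = 13.778333…; T = 13.778333…/3.74… = 3.68405…
r ≈ ln(R0)/T = ln(3.74…)/3.68405… = 0.35805… → 0.358

0.358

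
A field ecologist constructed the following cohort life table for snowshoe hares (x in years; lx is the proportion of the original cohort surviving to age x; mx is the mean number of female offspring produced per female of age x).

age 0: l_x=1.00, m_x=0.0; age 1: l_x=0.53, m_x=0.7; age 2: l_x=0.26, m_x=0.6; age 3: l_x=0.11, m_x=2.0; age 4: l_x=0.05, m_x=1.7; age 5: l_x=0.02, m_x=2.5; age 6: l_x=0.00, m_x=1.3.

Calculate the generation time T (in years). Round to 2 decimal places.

lx·mx: 0, 0.371, 0.156, 0.22, 0.085, 0.05, 0 → R0 = 0.882
x·lx·mx: 0, 0.371, 0.312, 0.66, 0.34, 0.25, 0 → Σ = 1.933
T = 1.933 / 0.882 = 2.19161… → 2.19

2.19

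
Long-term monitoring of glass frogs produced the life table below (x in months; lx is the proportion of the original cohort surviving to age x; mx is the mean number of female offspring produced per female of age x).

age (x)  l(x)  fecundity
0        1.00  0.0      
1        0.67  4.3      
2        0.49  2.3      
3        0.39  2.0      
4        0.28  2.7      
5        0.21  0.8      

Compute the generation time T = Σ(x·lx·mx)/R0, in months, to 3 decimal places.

lx·mx: 0, 2.881, 1.127, 0.78, 0.756, 0.168 → R0 = 5.712
x·lx·mx: 0, 2.881, 2.254, 2.34, 3.024, 0.84 → Σ = 11.339
T = 11.339 / 5.712 = 1.985119… → 1.985

1.985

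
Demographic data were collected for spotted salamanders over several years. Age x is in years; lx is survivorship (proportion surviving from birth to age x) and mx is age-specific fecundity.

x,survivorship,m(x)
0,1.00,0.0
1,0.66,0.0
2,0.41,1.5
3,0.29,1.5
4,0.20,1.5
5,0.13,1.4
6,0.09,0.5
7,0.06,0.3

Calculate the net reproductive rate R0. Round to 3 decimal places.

lx·mx by age: 0, 0, 0.615, 0.435, 0.3, 0.182, 0.045, 0.018
R0 = Σ lx·mx = 1.595 → 1.595

1.595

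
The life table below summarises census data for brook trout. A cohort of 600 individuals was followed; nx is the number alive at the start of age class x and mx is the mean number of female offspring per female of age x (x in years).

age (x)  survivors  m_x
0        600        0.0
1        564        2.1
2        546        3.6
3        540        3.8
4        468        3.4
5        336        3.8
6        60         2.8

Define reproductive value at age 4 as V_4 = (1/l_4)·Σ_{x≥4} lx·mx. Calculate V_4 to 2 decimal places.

6.49

lx = nx/n0 = nx/600: 1, 0.94, 0.91, 0.9, 0.78, 0.56, 0.1
lx·mx for x ≥ 4: 2.652, 2.128, 0.28 → sum = 5.06
V_4 = 5.06 / l_4 = 5.06 / 0.78 = 6.487179… → 6.49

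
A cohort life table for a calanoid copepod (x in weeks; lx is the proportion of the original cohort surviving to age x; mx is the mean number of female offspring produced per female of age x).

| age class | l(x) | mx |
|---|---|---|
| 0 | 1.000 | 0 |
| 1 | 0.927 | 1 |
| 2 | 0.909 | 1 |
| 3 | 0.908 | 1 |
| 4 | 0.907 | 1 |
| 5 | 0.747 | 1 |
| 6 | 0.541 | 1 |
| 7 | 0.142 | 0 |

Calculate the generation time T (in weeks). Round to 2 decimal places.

3.26

lx·mx: 0, 0.927, 0.909, 0.908, 0.907, 0.747, 0.541, 0 → R0 = 4.939
x·lx·mx: 0, 0.927, 1.818, 2.724, 3.628, 3.735, 3.246, 0 → Σ = 16.078
T = 16.078 / 4.939 = 3.255315… → 3.26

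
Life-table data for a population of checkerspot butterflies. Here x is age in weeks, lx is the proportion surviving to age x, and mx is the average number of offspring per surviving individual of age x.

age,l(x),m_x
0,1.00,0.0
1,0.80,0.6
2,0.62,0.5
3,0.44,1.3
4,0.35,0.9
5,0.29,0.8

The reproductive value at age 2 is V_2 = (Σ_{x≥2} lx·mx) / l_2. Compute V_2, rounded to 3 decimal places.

lx·mx for x ≥ 2: 0.31, 0.572, 0.315, 0.232 → sum = 1.429
V_2 = 1.429 / l_2 = 1.429 / 0.62 = 2.304839… → 2.305

2.305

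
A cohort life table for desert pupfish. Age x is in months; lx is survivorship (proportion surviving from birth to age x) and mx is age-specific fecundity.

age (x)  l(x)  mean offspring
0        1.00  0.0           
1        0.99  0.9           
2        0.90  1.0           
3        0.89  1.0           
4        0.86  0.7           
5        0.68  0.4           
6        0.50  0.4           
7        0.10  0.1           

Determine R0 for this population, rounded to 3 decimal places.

3.765

lx·mx by age: 0, 0.891, 0.9, 0.89, 0.602, 0.272, 0.2, 0.01
R0 = Σ lx·mx = 3.765 → 3.765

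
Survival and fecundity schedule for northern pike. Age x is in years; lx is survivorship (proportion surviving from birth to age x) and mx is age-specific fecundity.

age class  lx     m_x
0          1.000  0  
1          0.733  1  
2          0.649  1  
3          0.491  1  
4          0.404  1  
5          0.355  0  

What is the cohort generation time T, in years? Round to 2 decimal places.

2.25

lx·mx: 0, 0.733, 0.649, 0.491, 0.404, 0 → R0 = 2.277
x·lx·mx: 0, 0.733, 1.298, 1.473, 1.616, 0 → Σ = 5.12
T = 5.12 / 2.277 = 2.248573… → 2.25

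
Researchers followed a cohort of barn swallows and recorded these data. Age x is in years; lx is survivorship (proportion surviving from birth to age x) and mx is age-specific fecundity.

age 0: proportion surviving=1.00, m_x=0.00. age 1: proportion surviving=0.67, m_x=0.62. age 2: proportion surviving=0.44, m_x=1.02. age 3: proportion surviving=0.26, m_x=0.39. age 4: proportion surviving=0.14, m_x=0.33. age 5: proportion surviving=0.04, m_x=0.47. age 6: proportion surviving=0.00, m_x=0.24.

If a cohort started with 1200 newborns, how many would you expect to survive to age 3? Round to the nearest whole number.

312

Expected survivors = N0 · l_3 = 1200 × 0.26 = 312 → 312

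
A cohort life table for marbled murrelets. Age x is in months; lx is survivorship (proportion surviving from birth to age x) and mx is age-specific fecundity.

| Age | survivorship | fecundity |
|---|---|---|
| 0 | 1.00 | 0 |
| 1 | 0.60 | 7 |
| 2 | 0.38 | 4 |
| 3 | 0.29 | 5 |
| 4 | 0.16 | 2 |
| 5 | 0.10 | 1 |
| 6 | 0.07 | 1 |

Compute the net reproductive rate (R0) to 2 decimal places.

7.66

lx·mx by age: 0, 4.2, 1.52, 1.45, 0.32, 0.1, 0.07
R0 = Σ lx·mx = 7.66 → 7.66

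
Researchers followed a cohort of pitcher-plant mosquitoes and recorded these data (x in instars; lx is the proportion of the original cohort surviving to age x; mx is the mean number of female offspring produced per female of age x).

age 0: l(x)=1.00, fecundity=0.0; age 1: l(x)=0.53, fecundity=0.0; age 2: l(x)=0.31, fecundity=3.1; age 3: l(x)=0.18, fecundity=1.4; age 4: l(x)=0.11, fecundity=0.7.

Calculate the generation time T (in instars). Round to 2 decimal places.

2.31

lx·mx: 0, 0, 0.961, 0.252, 0.077 → R0 = 1.29
x·lx·mx: 0, 0, 1.922, 0.756, 0.308 → Σ = 2.986
T = 2.986 / 1.29 = 2.314729… → 2.31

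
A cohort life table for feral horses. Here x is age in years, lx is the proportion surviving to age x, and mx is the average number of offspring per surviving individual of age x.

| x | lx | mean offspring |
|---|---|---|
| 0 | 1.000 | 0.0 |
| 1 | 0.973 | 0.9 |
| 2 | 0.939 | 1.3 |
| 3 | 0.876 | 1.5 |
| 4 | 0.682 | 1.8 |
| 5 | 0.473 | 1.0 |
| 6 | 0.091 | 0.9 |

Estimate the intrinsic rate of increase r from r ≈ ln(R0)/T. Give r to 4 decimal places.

0.5693

R0 = Σ lx·mx = 0 + 0.8757 + 1.2207 + 1.314 + 1.2276 + 0.473 + 0.0819 = 5.1929
Σ x·lx·mx = 15.0259; T = 15.0259/5.1929 = 2.89355…
r ≈ ln(R0)/T = ln(5.1929)/2.89355… = 0.569299… → 0.5693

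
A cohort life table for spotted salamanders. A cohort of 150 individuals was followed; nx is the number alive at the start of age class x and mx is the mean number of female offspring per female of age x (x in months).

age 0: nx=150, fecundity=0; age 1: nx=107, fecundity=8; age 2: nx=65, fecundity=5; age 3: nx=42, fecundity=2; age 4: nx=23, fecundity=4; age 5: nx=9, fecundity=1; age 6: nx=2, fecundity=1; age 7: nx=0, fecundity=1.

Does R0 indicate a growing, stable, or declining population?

growing

lx = nx/n0 = nx/150: 1, 0.71333…, 0.43333…, 0.28, 0.15333…, 0.06, 0.01333…, 0
R0 = Σ lx·mx = 0 + 5.706667… + 2.166667… + 0.56 + 0.613333… + 0.06 + 0.013333… + 0 = 9.12…
R0 > 1, so the population is growing.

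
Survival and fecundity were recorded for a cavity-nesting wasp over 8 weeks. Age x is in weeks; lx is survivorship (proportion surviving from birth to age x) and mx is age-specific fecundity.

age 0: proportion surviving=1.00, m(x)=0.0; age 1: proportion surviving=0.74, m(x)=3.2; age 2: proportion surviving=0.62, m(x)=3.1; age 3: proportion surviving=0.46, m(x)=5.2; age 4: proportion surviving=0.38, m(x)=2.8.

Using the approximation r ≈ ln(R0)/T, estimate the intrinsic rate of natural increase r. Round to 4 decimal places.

0.8987

R0 = Σ lx·mx = 0 + 2.368 + 1.922 + 2.392 + 1.064 = 7.746
Σ x·lx·mx = 17.644; T = 17.644/7.746 = 2.27782…
r ≈ ln(R0)/T = ln(7.746)/2.27782… = 0.898743… → 0.8987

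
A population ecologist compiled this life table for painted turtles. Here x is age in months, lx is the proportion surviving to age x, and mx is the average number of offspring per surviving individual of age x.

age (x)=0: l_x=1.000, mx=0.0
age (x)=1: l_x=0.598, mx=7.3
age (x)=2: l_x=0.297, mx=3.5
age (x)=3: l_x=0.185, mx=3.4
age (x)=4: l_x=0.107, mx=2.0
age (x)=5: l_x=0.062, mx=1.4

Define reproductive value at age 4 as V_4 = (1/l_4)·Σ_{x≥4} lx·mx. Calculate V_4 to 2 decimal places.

lx·mx for x ≥ 4: 0.214, 0.0868 → sum = 0.3008
V_4 = 0.3008 / l_4 = 0.3008 / 0.107 = 2.811215… → 2.81

2.81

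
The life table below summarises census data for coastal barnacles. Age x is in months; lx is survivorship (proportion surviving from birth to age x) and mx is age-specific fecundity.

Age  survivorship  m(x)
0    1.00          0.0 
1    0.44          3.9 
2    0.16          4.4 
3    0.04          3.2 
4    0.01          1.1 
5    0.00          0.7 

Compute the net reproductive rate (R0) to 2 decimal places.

lx·mx by age: 0, 1.716, 0.704, 0.128, 0.011, 0
R0 = Σ lx·mx = 2.559 → 2.56

2.56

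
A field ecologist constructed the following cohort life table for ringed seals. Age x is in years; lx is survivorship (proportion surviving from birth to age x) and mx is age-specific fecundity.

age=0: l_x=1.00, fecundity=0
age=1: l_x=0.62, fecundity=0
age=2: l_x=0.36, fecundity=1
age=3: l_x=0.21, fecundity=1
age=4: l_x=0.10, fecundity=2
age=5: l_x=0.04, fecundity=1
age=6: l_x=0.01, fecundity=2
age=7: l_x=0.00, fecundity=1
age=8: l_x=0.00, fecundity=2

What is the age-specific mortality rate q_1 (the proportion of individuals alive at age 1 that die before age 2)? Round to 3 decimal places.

q_1 = (l_1 − l_2) / l_1 = (0.62 − 0.36) / 0.62
     = 0.26 / 0.62 = 0.419355… → 0.419

0.419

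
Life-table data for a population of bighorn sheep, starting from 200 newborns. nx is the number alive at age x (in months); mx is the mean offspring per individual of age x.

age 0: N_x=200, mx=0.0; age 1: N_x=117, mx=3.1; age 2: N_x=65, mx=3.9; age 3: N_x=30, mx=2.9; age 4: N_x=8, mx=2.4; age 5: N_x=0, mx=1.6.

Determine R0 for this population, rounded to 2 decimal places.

lx = nx/n0 = nx/200: 1, 0.585, 0.325, 0.15, 0.04, 0
lx·mx by age: 0, 1.8135, 1.2675, 0.435, 0.096, 0
R0 = Σ lx·mx = 3.612 → 3.61

3.61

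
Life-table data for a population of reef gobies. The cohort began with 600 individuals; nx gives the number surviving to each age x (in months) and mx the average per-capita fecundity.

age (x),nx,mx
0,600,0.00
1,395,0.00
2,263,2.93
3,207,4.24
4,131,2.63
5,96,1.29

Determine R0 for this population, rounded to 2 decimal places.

lx = nx/n0 = nx/600: 1, 0.65833…, 0.43833…, 0.345, 0.21833…, 0.16
lx·mx by age: 0, 0, 1.284317…, 1.4628, 0.574217…, 0.2064
R0 = Σ lx·mx = 3.527733… → 3.53

3.53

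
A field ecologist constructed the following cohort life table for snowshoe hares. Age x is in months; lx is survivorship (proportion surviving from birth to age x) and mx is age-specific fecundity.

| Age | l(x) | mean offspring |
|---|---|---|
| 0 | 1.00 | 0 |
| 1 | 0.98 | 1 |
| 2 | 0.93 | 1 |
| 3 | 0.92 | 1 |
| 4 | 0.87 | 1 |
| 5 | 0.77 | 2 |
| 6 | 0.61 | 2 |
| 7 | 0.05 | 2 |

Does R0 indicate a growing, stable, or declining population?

growing

R0 = Σ lx·mx = 0 + 0.98 + 0.93 + 0.92 + 0.87 + 1.54 + 1.22 + 0.1 = 6.56
R0 > 1, so the population is growing.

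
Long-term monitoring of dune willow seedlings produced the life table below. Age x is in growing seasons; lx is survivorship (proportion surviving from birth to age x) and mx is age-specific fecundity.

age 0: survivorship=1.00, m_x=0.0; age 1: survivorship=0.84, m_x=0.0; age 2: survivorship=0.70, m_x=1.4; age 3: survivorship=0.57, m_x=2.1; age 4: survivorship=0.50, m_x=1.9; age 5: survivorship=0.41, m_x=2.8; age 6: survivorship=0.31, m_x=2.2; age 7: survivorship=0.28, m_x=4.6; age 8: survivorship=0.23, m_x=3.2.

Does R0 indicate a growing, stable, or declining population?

R0 = Σ lx·mx = 0 + 0 + 0.98 + 1.197 + 0.95 + 1.148 + 0.682 + 1.288 + 0.736 = 6.981
R0 > 1, so the population is growing.

growing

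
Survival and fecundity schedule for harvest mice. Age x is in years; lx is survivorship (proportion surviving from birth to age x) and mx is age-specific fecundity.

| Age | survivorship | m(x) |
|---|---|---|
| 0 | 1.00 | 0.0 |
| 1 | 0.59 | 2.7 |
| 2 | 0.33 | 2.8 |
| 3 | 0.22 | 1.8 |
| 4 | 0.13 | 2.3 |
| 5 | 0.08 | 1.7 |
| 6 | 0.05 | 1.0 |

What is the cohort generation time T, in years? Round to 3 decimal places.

lx·mx: 0, 1.593, 0.924, 0.396, 0.299, 0.136, 0.05 → R0 = 3.398
x·lx·mx: 0, 1.593, 1.848, 1.188, 1.196, 0.68, 0.3 → Σ = 6.805
T = 6.805 / 3.398 = 2.002649… → 2.003

2.003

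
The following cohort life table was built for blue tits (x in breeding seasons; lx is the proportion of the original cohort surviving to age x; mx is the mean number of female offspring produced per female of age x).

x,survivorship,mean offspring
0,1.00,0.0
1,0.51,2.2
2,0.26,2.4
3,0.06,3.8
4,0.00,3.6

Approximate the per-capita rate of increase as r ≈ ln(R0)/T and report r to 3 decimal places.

0.440

R0 = Σ lx·mx = 0 + 1.122 + 0.624 + 0.228 + 0 = 1.974
Σ x·lx·mx = 3.054; T = 3.054/1.974 = 1.54711…
r ≈ ln(R0)/T = ln(1.974)/1.54711… = 0.43957… → 0.440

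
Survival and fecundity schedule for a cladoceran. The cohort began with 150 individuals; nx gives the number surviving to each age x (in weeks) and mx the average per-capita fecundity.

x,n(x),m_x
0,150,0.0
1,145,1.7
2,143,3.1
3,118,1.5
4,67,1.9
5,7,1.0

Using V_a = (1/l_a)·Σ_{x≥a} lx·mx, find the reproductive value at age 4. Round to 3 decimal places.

2.004

lx = nx/n0 = nx/150: 1, 0.96667…, 0.95333…, 0.78667…, 0.44667…, 0.04667…
lx·mx for x ≥ 4: 0.848667…, 0.046667… → sum = 0.895333…
V_4 = 0.895333… / l_4 = 0.895333… / 0.446667… = 2.004478… → 2.004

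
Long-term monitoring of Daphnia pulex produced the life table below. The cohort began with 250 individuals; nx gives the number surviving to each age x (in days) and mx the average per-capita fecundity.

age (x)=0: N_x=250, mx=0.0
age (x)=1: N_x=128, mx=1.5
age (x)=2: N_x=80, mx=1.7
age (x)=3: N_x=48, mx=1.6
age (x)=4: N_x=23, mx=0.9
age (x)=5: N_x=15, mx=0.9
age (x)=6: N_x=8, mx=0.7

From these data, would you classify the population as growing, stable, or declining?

growing

lx = nx/n0 = nx/250: 1, 0.512, 0.32, 0.192, 0.092, 0.06, 0.032
R0 = Σ lx·mx = 0 + 0.768 + 0.544 + 0.3072 + 0.0828 + 0.054 + 0.0224 = 1.7784
R0 > 1, so the population is growing.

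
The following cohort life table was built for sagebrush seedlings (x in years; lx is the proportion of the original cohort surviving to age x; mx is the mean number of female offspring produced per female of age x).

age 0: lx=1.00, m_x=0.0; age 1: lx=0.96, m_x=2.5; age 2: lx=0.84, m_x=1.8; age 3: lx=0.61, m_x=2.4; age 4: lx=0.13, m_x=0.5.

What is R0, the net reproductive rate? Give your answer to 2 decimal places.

lx·mx by age: 0, 2.4, 1.512, 1.464, 0.065
R0 = Σ lx·mx = 5.441 → 5.44

5.44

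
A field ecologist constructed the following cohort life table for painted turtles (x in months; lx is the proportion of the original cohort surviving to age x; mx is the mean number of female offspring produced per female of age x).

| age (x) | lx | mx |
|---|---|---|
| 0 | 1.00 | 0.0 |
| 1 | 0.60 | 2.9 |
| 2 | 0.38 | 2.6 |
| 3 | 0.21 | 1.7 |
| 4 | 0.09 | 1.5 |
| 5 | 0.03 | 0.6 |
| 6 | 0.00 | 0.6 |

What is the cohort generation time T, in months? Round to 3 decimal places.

lx·mx: 0, 1.74, 0.988, 0.357, 0.135, 0.018, 0 → R0 = 3.238
x·lx·mx: 0, 1.74, 1.976, 1.071, 0.54, 0.09, 0 → Σ = 5.417
T = 5.417 / 3.238 = 1.672946… → 1.673

1.673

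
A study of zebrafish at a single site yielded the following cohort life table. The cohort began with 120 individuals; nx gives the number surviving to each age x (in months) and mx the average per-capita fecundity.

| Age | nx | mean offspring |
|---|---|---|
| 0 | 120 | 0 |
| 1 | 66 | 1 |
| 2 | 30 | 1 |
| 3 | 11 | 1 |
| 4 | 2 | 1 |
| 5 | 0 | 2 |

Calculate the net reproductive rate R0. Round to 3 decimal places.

0.908

lx = nx/n0 = nx/120: 1, 0.55, 0.25, 0.09167…, 0.01667…, 0
lx·mx by age: 0, 0.55, 0.25, 0.091667…, 0.016667…, 0
R0 = Σ lx·mx = 0.908333… → 0.908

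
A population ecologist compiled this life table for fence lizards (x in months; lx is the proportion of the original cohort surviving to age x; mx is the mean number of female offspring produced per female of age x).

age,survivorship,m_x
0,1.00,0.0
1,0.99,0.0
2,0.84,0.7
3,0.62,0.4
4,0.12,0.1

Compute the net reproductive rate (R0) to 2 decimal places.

lx·mx by age: 0, 0, 0.588, 0.248, 0.012
R0 = Σ lx·mx = 0.848 → 0.85

0.85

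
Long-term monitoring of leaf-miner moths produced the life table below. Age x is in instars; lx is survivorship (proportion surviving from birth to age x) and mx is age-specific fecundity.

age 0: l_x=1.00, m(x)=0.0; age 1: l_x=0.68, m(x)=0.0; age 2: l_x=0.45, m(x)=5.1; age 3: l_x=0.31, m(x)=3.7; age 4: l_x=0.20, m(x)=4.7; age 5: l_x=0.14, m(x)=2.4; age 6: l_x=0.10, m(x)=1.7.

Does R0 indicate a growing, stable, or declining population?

R0 = Σ lx·mx = 0 + 0 + 2.295 + 1.147 + 0.94 + 0.336 + 0.17 = 4.888
R0 > 1, so the population is growing.

growing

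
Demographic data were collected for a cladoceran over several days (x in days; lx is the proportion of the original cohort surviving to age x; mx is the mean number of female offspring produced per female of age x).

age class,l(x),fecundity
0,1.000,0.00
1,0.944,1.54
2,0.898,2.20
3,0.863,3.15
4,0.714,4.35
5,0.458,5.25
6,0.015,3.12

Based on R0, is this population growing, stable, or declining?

R0 = Σ lx·mx = 0 + 1.45376 + 1.9756 + 2.71845 + 3.1059 + 2.4045 + 0.0468 = 11.70501
R0 > 1, so the population is growing.

growing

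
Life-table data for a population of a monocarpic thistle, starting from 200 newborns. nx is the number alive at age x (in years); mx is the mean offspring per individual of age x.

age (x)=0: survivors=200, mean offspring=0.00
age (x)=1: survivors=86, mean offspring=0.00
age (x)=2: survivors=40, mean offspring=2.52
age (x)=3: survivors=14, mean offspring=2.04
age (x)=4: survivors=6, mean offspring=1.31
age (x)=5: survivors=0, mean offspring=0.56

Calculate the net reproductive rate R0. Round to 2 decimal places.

0.69

lx = nx/n0 = nx/200: 1, 0.43, 0.2, 0.07, 0.03, 0
lx·mx by age: 0, 0, 0.504, 0.1428, 0.0393, 0
R0 = Σ lx·mx = 0.6861 → 0.69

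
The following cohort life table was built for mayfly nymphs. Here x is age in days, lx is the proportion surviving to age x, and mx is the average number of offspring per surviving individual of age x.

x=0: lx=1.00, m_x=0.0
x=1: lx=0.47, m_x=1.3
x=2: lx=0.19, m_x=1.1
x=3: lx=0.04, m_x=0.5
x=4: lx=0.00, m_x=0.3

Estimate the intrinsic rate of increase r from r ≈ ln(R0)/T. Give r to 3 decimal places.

R0 = Σ lx·mx = 0 + 0.611 + 0.209 + 0.02 + 0 = 0.84
Σ x·lx·mx = 1.089; T = 1.089/0.84 = 1.29643…
r ≈ ln(R0)/T = ln(0.84)/1.29643… = -0.13449… → -0.134

-0.134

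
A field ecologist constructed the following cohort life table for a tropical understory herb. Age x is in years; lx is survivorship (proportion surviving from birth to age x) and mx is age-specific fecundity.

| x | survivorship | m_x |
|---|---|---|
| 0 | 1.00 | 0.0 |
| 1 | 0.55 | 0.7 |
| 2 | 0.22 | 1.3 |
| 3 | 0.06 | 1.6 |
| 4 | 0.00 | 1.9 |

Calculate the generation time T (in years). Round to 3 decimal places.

lx·mx: 0, 0.385, 0.286, 0.096, 0 → R0 = 0.767
x·lx·mx: 0, 0.385, 0.572, 0.288, 0 → Σ = 1.245
T = 1.245 / 0.767 = 1.623207… → 1.623

1.623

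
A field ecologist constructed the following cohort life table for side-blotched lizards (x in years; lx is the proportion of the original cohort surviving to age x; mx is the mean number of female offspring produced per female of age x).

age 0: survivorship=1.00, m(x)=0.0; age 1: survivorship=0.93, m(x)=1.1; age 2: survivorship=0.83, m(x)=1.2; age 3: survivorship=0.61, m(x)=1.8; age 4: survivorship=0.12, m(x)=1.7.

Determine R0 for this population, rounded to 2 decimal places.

3.32

lx·mx by age: 0, 1.023, 0.996, 1.098, 0.204
R0 = Σ lx·mx = 3.321 → 3.32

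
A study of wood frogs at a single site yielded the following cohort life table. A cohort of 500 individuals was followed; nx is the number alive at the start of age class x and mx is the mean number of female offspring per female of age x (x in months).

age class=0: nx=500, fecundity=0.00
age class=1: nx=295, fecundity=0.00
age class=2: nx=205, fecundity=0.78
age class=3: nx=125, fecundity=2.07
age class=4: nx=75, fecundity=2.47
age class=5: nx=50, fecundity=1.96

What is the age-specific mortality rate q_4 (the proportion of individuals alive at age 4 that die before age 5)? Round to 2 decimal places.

lx = nx/n0 = nx/500: 1, 0.59, 0.41, 0.25, 0.15, 0.1
q_4 = (l_4 − l_5) / l_4 = (0.15 − 0.1) / 0.15
     = 0.05 / 0.15 = 0.333333… → 0.33

0.33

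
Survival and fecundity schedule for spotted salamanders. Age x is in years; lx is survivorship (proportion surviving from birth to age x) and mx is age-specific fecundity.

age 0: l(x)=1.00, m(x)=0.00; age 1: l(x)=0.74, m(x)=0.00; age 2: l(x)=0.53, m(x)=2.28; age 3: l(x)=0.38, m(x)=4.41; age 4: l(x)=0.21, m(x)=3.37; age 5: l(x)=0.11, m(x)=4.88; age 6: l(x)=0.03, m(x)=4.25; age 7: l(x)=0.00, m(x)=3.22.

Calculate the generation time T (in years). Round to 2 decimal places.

lx·mx: 0, 0, 1.2084, 1.6758, 0.7077, 0.5368, 0.1275, 0 → R0 = 4.2562
x·lx·mx: 0, 0, 2.4168, 5.0274, 2.8308, 2.684, 0.765, 0 → Σ = 13.724
T = 13.724 / 4.2562 = 3.224473… → 3.22

3.22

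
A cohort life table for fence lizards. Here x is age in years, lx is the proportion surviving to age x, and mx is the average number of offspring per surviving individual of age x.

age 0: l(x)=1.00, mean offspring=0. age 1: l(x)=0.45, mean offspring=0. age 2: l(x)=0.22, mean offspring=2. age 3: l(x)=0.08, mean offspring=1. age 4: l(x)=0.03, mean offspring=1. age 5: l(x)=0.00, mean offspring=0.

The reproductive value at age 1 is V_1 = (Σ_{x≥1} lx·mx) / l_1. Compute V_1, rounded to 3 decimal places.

lx·mx for x ≥ 1: 0, 0.44, 0.08, 0.03, 0 → sum = 0.55
V_1 = 0.55 / l_1 = 0.55 / 0.45 = 1.222222… → 1.222

1.222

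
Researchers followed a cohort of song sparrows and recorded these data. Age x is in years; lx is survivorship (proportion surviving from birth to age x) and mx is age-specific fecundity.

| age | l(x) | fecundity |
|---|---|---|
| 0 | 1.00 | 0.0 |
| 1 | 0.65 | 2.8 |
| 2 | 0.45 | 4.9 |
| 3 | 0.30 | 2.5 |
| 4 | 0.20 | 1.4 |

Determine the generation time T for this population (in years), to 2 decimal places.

lx·mx: 0, 1.82, 2.205, 0.75, 0.28 → R0 = 5.055
x·lx·mx: 0, 1.82, 4.41, 2.25, 1.12 → Σ = 9.6
T = 9.6 / 5.055 = 1.89911… → 1.90

1.90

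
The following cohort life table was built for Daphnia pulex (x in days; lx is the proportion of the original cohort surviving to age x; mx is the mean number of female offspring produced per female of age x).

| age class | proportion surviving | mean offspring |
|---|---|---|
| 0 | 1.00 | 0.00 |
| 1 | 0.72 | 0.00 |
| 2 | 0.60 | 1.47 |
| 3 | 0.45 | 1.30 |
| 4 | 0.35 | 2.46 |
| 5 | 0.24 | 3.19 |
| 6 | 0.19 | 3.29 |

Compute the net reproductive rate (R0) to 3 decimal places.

lx·mx by age: 0, 0, 0.882, 0.585, 0.861, 0.7656, 0.6251
R0 = Σ lx·mx = 3.7187 → 3.719

3.719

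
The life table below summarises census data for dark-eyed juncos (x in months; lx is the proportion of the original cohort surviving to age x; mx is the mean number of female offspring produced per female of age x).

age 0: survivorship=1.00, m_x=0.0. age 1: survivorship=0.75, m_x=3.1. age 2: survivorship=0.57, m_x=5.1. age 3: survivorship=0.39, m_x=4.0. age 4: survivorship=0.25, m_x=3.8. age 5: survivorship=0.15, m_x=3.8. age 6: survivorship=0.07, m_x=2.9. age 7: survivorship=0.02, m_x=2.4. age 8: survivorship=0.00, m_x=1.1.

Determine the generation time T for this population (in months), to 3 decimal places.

2.455

lx·mx: 0, 2.325, 2.907, 1.56, 0.95, 0.57, 0.203, 0.048, 0 → R0 = 8.563
x·lx·mx: 0, 2.325, 5.814, 4.68, 3.8, 2.85, 1.218, 0.336, 0 → Σ = 21.023
T = 21.023 / 8.563 = 2.455098… → 2.455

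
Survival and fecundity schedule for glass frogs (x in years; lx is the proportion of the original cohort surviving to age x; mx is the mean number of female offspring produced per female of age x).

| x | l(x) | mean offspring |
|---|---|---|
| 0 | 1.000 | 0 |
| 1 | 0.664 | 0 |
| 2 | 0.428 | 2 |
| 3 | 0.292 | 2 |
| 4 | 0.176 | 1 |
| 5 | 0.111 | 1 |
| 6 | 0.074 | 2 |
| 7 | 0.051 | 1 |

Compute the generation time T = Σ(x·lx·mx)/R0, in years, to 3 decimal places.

3.099

lx·mx: 0, 0, 0.856, 0.584, 0.176, 0.111, 0.148, 0.051 → R0 = 1.926
x·lx·mx: 0, 0, 1.712, 1.752, 0.704, 0.555, 0.888, 0.357 → Σ = 5.968
T = 5.968 / 1.926 = 3.09865… → 3.099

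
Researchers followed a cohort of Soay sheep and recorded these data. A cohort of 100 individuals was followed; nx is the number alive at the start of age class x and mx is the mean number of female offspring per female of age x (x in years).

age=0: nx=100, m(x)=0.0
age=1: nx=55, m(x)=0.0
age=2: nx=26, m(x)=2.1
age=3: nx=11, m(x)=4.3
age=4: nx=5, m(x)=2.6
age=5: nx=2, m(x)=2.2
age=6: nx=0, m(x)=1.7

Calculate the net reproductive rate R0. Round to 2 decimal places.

lx = nx/n0 = nx/100: 1, 0.55, 0.26, 0.11, 0.05, 0.02, 0
lx·mx by age: 0, 0, 0.546, 0.473, 0.13, 0.044, 0
R0 = Σ lx·mx = 1.193 → 1.19

1.19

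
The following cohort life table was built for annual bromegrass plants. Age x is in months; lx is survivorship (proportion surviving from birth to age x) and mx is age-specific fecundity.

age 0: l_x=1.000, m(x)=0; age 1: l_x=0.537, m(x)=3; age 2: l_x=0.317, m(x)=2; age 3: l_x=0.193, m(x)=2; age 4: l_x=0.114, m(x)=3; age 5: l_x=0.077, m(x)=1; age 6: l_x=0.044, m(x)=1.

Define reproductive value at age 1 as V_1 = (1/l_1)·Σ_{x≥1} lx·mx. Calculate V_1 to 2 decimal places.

5.76

lx·mx for x ≥ 1: 1.611, 0.634, 0.386, 0.342, 0.077, 0.044 → sum = 3.094
V_1 = 3.094 / l_1 = 3.094 / 0.537 = 5.761639… → 5.76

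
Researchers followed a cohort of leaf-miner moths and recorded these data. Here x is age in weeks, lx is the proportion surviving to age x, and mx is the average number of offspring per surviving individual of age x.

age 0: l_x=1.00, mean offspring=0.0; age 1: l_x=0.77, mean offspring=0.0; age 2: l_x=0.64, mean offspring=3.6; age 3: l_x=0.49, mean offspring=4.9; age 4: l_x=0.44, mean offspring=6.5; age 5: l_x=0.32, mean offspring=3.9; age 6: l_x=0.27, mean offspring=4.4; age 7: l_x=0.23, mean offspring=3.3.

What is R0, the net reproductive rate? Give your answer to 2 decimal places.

lx·mx by age: 0, 0, 2.304, 2.401, 2.86, 1.248, 1.188, 0.759
R0 = Σ lx·mx = 10.76 → 10.76

10.76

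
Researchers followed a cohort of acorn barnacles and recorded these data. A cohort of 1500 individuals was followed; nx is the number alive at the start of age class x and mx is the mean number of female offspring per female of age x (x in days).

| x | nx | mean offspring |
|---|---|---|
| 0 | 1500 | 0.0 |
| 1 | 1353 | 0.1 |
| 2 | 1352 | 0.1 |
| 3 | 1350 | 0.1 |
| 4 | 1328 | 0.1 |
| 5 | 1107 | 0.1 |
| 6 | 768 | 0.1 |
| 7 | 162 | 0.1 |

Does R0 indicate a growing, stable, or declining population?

lx = nx/n0 = nx/1500: 1, 0.902, 0.90133…, 0.9, 0.88533…, 0.738, 0.512, 0.108
R0 = Σ lx·mx = 0 + 0.0902 + 0.090133… + 0.09 + 0.088533… + 0.0738 + 0.0512 + 0.0108 = 0.494667…
R0 < 1, so the population is declining.

declining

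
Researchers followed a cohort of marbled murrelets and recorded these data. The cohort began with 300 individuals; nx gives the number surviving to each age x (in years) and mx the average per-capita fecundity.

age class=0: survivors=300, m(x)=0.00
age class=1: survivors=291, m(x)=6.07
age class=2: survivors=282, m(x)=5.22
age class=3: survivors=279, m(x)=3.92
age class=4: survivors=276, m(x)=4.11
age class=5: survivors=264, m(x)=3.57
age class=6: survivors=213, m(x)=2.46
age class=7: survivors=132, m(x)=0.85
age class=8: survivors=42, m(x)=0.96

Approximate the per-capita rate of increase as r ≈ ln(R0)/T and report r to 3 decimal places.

1.042

lx = nx/n0 = nx/300: 1, 0.97, 0.94, 0.93, 0.92, 0.88, 0.71, 0.44, 0.14
R0 = Σ lx·mx = 0 + 5.8879 + 4.9068 + 3.6456 + 3.7812 + 3.1416 + 1.7466 + 0.374 + 0.1344 = 23.6181
Σ x·lx·mx = 71.6439; T = 71.6439/23.6181 = 3.03343…
r ≈ ln(R0)/T = ln(23.6181)/3.03343… = 1.04239… → 1.042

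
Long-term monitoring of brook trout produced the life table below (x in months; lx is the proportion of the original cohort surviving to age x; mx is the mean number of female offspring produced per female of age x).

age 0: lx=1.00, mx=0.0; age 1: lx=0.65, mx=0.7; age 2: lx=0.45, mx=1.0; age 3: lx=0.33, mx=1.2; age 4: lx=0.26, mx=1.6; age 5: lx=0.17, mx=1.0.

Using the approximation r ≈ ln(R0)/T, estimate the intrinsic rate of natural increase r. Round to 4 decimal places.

0.2369

R0 = Σ lx·mx = 0 + 0.455 + 0.45 + 0.396 + 0.416 + 0.17 = 1.887
Σ x·lx·mx = 5.057; T = 5.057/1.887 = 2.67992…
r ≈ ln(R0)/T = ln(1.887)/2.67992… = 0.236943… → 0.2369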